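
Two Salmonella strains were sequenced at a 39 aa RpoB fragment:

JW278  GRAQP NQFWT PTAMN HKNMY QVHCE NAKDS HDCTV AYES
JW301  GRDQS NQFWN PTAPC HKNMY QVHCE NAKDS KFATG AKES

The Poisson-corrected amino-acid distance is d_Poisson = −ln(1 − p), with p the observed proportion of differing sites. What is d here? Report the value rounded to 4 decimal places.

0.2963

Mismatches occur at site 3 (A↔D), site 5 (P↔S), site 10 (T↔N), site 14 (M↔P), site 15 (N↔C), site 31 (H↔K), site 32 (D↔F), site 33 (C↔A), site 35 (V↔G), site 37 (Y↔K).
p = 10/39 = 0.256410.
d = −ln(1 − 0.256410) = −ln(0.743590) = 0.2963.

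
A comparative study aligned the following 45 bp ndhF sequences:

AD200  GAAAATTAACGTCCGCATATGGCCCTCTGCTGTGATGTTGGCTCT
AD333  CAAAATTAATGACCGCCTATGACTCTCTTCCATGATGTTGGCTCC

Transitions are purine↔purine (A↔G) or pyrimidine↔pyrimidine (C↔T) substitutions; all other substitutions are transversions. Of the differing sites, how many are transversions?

4

Mismatches occur at site 1 (G↔C, transversion), site 10 (C↔T, transition), site 12 (T↔A, transversion), site 17 (A↔C, transversion), site 22 (G↔A, transition), site 24 (C↔T, transition), site 29 (G↔T, transversion), site 31 (T↔C, transition), site 32 (G↔A, transition), site 45 (T↔C, transition).
Of the 10 differences, 6 transitions and 4 transversions, so the answer is 4.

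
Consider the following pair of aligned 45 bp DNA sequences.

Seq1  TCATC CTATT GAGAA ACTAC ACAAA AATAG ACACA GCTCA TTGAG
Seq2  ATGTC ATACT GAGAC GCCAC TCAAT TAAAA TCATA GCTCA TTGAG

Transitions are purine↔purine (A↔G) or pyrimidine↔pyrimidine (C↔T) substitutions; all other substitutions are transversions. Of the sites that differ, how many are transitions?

Mismatches occur at site 1 (T↔A, transversion), site 2 (C↔T, transition), site 3 (A↔G, transition), site 6 (C↔A, transversion), site 9 (T↔C, transition), site 15 (A↔C, transversion), site 16 (A↔G, transition), site 18 (T↔C, transition), site 21 (A↔T, transversion), site 25 (A↔T, transversion), site 26 (A↔T, transversion), site 28 (T↔A, transversion), site 30 (G↔A, transition), site 31 (A↔T, transversion), site 34 (C↔T, transition).
Of the 15 differences, 7 transitions and 8 transversions, so the answer is 7.

7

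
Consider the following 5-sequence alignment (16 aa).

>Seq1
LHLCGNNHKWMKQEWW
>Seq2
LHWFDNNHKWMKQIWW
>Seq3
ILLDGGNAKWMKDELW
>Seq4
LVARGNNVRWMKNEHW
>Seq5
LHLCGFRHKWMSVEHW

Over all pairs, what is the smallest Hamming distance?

4

Pairwise Hamming distances:
  Seq1 vs Seq2: 4
  Seq1 vs Seq3: 7
  Seq1 vs Seq4: 7
  Seq1 vs Seq5: 5
  Seq2 vs Seq3: 10
  Seq2 vs Seq4: 9
  Seq2 vs Seq5: 9
  Seq3 vs Seq4: 9
  Seq3 vs Seq5: 9
  Seq4 vs Seq5: 9
The smallest is 4, between Seq1 and Seq2.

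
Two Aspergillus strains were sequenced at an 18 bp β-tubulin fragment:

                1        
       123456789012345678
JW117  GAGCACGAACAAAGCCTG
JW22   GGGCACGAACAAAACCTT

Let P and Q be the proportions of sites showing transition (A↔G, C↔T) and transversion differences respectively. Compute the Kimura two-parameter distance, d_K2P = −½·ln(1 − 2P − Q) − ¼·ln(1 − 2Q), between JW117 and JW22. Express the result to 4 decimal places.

Mismatches occur at site 2 (A↔G, transition), site 14 (G↔A, transition), site 18 (G↔T, transversion).
Of the 3 differences, 2 transitions and 1 transversion over 18 sites: P = 2/18 = 0.111111, Q = 1/18 = 0.055556.
d = −0.5·ln(0.722222) − 0.25·ln(0.888888) = −0.5·(-0.325423) − 0.25·(-0.117784) = 0.1922.

0.1922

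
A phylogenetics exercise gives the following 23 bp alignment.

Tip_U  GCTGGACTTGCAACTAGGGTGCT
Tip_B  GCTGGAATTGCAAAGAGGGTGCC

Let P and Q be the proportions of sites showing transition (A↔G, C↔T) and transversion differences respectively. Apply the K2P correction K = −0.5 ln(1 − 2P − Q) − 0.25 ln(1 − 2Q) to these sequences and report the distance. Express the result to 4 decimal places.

Differing sites — 7:C/A (Tv); 14:C/A (Tv); 15:T/G (Tv); 23:T/C (Ti).
Of the 4 differences, 1 transition and 3 transversions over 23 sites: P = 1/23 = 0.043478, Q = 3/23 = 0.130435.
d = −0.5·ln(0.782609) − 0.25·ln(0.739130) = −0.5·(-0.245122) − 0.25·(-0.302281) = 0.1981.

0.1981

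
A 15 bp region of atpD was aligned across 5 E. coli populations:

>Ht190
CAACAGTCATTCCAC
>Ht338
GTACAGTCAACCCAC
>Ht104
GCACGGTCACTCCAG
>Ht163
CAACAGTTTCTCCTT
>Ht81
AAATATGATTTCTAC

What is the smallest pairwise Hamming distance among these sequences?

Pairwise Hamming distances:
  Ht190 vs Ht338: 4
  Ht190 vs Ht104: 5
  Ht190 vs Ht163: 5
  Ht190 vs Ht81: 7
  Ht338 vs Ht104: 5
  Ht338 vs Ht163: 8
  Ht338 vs Ht81: 10
  Ht104 vs Ht163: 7
  Ht104 vs Ht81: 11
  Ht163 vs Ht81: 9
The smallest is 4, between Ht190 and Ht338.

4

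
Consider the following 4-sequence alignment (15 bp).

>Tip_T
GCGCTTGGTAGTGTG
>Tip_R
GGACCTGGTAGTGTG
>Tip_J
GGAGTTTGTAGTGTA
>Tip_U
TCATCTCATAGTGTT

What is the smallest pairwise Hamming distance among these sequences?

Pairwise Hamming distances:
  Tip_T vs Tip_R: 3
  Tip_T vs Tip_J: 5
  Tip_T vs Tip_U: 7
  Tip_R vs Tip_J: 4
  Tip_R vs Tip_U: 6
  Tip_J vs Tip_U: 7
The smallest is 3, between Tip_T and Tip_R.

3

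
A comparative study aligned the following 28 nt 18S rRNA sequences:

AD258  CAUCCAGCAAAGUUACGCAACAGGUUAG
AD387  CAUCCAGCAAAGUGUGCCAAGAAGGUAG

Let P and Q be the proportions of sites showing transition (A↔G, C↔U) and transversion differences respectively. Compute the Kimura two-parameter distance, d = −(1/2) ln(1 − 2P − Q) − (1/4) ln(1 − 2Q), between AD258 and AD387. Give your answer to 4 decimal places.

Differing sites — 14:U/G (Tv); 15:A/U (Tv); 16:C/G (Tv); 17:G/C (Tv); 21:C/G (Tv); 23:G/A (Ti); 25:U/G (Tv).
Of the 7 differences, 1 transition and 6 transversions over 28 sites: P = 1/28 = 0.035714, Q = 6/28 = 0.214286.
d = −0.5·ln(0.714286) − 0.25·ln(0.571428) = −0.5·(-0.336472) − 0.25·(-0.559617) = 0.3081.

0.3081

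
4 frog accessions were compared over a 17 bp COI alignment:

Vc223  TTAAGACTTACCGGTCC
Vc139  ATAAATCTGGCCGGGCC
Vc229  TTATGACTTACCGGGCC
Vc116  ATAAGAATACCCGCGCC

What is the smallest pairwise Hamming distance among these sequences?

2

Pairwise Hamming distances:
  Vc223 vs Vc139: 6
  Vc223 vs Vc229: 2
  Vc223 vs Vc116: 6
  Vc139 vs Vc229: 6
  Vc139 vs Vc116: 6
  Vc229 vs Vc116: 6
The smallest is 2, between Vc223 and Vc229.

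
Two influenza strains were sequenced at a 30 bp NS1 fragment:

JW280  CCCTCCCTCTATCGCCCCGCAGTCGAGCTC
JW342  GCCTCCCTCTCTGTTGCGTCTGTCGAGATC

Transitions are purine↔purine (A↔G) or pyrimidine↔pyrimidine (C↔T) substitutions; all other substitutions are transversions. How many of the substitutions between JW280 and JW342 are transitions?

Differing sites — 1:C/G (Tv); 11:A/C (Tv); 13:C/G (Tv); 14:G/T (Tv); 15:C/T (Ti); 16:C/G (Tv); 18:C/G (Tv); 19:G/T (Tv); 21:A/T (Tv); 28:C/A (Tv).
Of the 10 differences, 1 transition and 9 transversions, so the answer is 1.

1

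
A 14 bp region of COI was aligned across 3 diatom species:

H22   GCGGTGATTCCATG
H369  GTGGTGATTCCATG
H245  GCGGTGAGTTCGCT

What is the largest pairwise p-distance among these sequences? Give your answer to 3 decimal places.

Pairwise Hamming distances:
  H22 vs H369: 1
  H22 vs H245: 5
  H369 vs H245: 6
The largest is 6 mismatches, between H369 and H245; p = 6/14 = 0.429.

0.429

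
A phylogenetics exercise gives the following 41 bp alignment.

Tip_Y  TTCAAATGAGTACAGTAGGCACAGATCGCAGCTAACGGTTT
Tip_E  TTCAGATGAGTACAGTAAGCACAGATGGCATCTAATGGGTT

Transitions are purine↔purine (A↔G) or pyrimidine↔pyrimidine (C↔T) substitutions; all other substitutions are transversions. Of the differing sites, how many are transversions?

3

Differing sites — 5:A/G (Ti); 18:G/A (Ti); 27:C/G (Tv); 31:G/T (Tv); 36:C/T (Ti); 39:T/G (Tv).
Of the 6 differences, 3 transitions and 3 transversions, so the answer is 3.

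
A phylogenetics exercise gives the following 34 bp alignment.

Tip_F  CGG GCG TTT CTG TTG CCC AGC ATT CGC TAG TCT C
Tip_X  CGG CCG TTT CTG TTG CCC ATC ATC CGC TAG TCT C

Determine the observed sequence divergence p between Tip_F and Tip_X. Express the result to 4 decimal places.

Differing sites — 4:G/C; 20:G/T; 24:T/C.
There are 3 differences over 34 sites, so p = 3/34 = 0.0882.

0.0882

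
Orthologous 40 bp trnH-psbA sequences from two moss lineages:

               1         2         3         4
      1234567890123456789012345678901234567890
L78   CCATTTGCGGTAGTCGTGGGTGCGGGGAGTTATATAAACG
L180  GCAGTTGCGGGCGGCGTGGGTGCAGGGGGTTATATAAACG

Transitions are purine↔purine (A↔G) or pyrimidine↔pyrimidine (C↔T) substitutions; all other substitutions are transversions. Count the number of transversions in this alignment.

5

The sequences differ at positions 1 (C/G, transversion), 4 (T/G, transversion), 11 (T/G, transversion), 12 (A/C, transversion), 14 (T/G, transversion), 24 (G/A, transition), 28 (A/G, transition).
Of the 7 differences, 2 transitions and 5 transversions, so the answer is 5.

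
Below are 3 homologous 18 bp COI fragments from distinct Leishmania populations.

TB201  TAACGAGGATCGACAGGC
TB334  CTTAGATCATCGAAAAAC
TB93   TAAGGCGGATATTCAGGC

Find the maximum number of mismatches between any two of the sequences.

Pairwise Hamming distances:
  TB201 vs TB334: 9
  TB201 vs TB93: 5
  TB334 vs TB93: 13
The largest is 13, between TB334 and TB93.

13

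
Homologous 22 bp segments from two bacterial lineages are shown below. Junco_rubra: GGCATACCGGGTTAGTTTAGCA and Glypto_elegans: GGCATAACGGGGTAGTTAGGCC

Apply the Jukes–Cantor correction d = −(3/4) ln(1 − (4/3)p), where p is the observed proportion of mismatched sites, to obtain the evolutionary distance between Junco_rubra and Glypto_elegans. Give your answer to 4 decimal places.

The sequences differ at positions 7 (C/A), 12 (T/G), 18 (T/A), 19 (A/G), 22 (A/C).
p = 5/22 = 0.227273.
d = −0.75 · ln(1 − (4/3)·0.227273) = −0.75 · ln(0.696969) = −0.75 · (-0.361014) = 0.2708.

0.2708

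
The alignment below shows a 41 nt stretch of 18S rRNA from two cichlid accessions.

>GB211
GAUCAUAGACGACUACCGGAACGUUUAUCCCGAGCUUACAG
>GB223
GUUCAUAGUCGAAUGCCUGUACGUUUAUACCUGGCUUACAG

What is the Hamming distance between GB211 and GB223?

Mismatches occur at site 2 (A/U), site 9 (A/U), site 13 (C/A), site 15 (A/G), site 18 (G/U), site 20 (A/U), site 29 (C/A), site 32 (G/U), site 33 (A/G).
That gives 9 mismatches out of 41 aligned sites, so the Hamming distance is 9.

9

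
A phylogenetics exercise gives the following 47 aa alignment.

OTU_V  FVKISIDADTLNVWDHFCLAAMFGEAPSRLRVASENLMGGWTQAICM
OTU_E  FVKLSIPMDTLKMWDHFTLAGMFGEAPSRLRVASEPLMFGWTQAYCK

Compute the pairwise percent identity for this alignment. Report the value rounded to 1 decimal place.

The sequences differ at positions 4 (I/L), 7 (D/P), 8 (A/M), 12 (N/K), 13 (V/M), 18 (C/T), 21 (A/G), 36 (N/P), 39 (G/F), 45 (I/Y), 47 (M/K).
36 of the 47 sites match, so the percent identity is 36/47 × 100 = 76.6%.

76.6%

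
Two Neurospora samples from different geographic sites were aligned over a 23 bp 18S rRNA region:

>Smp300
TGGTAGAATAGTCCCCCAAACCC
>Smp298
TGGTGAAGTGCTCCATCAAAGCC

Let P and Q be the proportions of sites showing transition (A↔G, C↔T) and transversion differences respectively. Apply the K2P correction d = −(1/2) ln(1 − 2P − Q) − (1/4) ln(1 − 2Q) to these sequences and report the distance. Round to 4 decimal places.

0.4920

Differing sites — 5:A/G (Ti); 6:G/A (Ti); 8:A/G (Ti); 10:A/G (Ti); 11:G/C (Tv); 15:C/A (Tv); 16:C/T (Ti); 21:C/G (Tv).
Of the 8 differences, 5 transitions and 3 transversions over 23 sites: P = 5/23 = 0.217391, Q = 3/23 = 0.130435.
d = −0.5·ln(0.434783) − 0.25·ln(0.739130) = −0.5·(-0.832908) − 0.25·(-0.302281) = 0.4920.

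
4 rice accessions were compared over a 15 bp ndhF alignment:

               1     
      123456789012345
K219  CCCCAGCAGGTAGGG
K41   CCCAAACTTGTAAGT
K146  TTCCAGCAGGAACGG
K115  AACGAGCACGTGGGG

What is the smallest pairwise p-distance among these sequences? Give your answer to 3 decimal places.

Pairwise Hamming distances:
  K219 vs K41: 6
  K219 vs K146: 4
  K219 vs K115: 5
  K41 vs K146: 9
  K41 vs K115: 9
  K146 vs K115: 7
The smallest is 4 mismatches, between K219 and K146; p = 4/15 = 0.267.

0.267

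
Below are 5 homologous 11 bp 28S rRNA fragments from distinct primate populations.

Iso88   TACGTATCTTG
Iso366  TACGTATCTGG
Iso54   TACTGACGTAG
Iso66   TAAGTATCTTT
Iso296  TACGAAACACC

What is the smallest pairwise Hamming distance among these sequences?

1

Pairwise Hamming distances:
  Iso88 vs Iso366: 1
  Iso88 vs Iso54: 5
  Iso88 vs Iso66: 2
  Iso88 vs Iso296: 5
  Iso366 vs Iso54: 5
  Iso366 vs Iso66: 3
  Iso366 vs Iso296: 5
  Iso54 vs Iso66: 7
  Iso54 vs Iso296: 7
  Iso66 vs Iso296: 6
The smallest is 1, between Iso88 and Iso366.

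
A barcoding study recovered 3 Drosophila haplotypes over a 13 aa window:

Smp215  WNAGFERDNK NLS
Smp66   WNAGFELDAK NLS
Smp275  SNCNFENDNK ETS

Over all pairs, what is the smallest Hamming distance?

2

Pairwise Hamming distances:
  Smp215 vs Smp66: 2
  Smp215 vs Smp275: 6
  Smp66 vs Smp275: 7
The smallest is 2, between Smp215 and Smp66.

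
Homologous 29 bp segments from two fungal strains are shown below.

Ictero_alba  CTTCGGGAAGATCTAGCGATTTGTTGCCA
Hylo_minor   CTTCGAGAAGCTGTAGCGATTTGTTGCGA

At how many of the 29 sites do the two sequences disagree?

4

Differing sites — 6:G/A; 11:A/C; 13:C/G; 28:C/G.
That gives 4 mismatches out of 29 aligned sites, so the Hamming distance is 4.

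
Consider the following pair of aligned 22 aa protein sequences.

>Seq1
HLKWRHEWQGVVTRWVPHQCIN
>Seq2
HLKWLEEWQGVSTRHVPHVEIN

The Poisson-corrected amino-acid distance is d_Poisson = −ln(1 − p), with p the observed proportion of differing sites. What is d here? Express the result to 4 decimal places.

Mismatches occur at site 5 (R/L), site 6 (H/E), site 12 (V/S), site 15 (W/H), site 19 (Q/V), site 20 (C/E).
p = 6/22 = 0.272727.
d = −ln(1 − 0.272727) = −ln(0.727273) = 0.3185.

0.3185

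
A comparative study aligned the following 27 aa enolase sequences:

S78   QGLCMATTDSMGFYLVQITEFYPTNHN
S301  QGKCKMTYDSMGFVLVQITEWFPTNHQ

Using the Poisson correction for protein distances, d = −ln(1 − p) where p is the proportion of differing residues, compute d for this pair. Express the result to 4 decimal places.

0.3514

Mismatches occur at site 3 (L→K), site 5 (M→K), site 6 (A→M), site 8 (T→Y), site 14 (Y→V), site 21 (F→W), site 22 (Y→F), site 27 (N→Q).
p = 8/27 = 0.296296.
d = −ln(1 − 0.296296) = −ln(0.703704) = 0.3514.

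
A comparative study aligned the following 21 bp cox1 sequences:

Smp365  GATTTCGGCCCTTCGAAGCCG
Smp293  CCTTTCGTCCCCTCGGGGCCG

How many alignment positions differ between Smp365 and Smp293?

6

The sequences differ at positions 1 (G/C), 2 (A/C), 8 (G/T), 12 (T/C), 16 (A/G), 17 (A/G).
That gives 6 mismatches out of 21 aligned sites, so the Hamming distance is 6.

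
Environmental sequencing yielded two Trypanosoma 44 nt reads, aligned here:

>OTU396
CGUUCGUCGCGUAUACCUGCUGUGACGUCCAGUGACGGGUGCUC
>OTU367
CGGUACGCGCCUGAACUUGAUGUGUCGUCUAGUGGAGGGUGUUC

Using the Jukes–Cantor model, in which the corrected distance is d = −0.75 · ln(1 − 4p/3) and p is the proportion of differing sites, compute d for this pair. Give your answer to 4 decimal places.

Differing sites — 3:U/G; 5:C/A; 6:G/C; 7:U/G; 11:G/C; 13:A/G; 14:U/A; 17:C/U; 20:C/A; 25:A/U; 30:C/U; 35:A/G; 36:C/A; 42:C/U.
p = 14/44 = 0.318182.
d = −0.75 · ln(1 − (4/3)·0.318182) = −0.75 · ln(0.575757) = −0.75 · (-0.552070) = 0.4141.

0.4141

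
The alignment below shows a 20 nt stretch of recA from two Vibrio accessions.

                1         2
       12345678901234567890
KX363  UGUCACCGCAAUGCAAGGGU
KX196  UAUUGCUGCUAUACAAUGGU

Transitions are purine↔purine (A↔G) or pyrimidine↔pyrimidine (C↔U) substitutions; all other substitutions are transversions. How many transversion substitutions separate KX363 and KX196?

2

Mismatches occur at site 2 (G/A, transition), site 4 (C/U, transition), site 5 (A/G, transition), site 7 (C/U, transition), site 10 (A/U, transversion), site 13 (G/A, transition), site 17 (G/U, transversion).
Of the 7 differences, 5 transitions and 2 transversions, so the answer is 2.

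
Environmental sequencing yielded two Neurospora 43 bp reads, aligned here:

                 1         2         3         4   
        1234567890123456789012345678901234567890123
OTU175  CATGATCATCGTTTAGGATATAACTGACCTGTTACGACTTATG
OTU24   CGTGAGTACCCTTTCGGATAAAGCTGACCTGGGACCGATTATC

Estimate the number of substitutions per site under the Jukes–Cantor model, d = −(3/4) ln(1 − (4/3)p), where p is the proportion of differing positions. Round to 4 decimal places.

0.4270

Differing sites — 2:A/G; 6:T/G; 7:C/T; 9:T/C; 11:G/C; 15:A/C; 21:T/A; 23:A/G; 32:T/G; 33:T/G; 36:G/C; 37:A/G; 38:C/A; 43:G/C.
p = 14/43 = 0.325581.
d = −0.75 · ln(1 − (4/3)·0.325581) = −0.75 · ln(0.565892) = −0.75 · (-0.569352) = 0.4270.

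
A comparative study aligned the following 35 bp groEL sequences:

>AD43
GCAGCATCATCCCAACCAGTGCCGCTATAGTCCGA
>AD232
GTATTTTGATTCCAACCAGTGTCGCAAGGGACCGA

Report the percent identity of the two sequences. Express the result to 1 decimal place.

68.6%

Mismatches occur at site 2 (C→T), site 4 (G→T), site 5 (C→T), site 6 (A→T), site 8 (C→G), site 11 (C→T), site 22 (C→T), site 26 (T→A), site 28 (T→G), site 29 (A→G), site 31 (T→A).
24 of the 35 sites match, so the percent identity is 24/35 × 100 = 68.6%.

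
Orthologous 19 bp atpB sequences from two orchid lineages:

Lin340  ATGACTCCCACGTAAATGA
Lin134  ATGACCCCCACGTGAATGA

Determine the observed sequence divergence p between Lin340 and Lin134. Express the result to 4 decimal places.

0.1053

The sequences differ at positions 6 (T/C), 14 (A/G).
There are 2 differences over 19 sites, so p = 2/19 = 0.1053.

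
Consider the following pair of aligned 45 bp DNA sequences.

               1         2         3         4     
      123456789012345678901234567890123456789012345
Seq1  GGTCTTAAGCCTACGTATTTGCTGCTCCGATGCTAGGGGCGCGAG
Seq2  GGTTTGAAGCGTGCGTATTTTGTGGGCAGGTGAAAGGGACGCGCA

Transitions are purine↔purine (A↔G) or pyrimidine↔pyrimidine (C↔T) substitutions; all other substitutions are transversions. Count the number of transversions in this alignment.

Differing sites — 4:C/T (Ti); 6:T/G (Tv); 11:C/G (Tv); 13:A/G (Ti); 21:G/T (Tv); 22:C/G (Tv); 25:C/G (Tv); 26:T/G (Tv); 28:C/A (Tv); 30:A/G (Ti); 33:C/A (Tv); 34:T/A (Tv); 39:G/A (Ti); 44:A/C (Tv); 45:G/A (Ti).
Of the 15 differences, 5 transitions and 10 transversions, so the answer is 10.

10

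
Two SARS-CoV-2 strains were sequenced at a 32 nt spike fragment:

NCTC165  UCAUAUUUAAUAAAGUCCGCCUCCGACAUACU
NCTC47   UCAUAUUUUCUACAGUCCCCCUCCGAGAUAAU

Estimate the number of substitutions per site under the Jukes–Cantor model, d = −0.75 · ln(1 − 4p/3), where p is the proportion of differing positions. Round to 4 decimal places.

Mismatches occur at site 9 (A→U), site 10 (A→C), site 13 (A→C), site 19 (G→C), site 27 (C→G), site 31 (C→A).
p = 6/32 = 0.187500.
d = −0.75 · ln(1 − (4/3)·0.187500) = −0.75 · ln(0.750000) = −0.75 · (-0.287682) = 0.2158.

0.2158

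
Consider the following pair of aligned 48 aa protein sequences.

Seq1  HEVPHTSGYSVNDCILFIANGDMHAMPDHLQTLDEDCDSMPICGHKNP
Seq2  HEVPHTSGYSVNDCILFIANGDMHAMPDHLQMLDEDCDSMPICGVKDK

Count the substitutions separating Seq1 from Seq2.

Mismatches occur at site 32 (T↔M), site 45 (H↔V), site 47 (N↔D), site 48 (P↔K).
That gives 4 mismatches out of 48 aligned sites, so the Hamming distance is 4.

4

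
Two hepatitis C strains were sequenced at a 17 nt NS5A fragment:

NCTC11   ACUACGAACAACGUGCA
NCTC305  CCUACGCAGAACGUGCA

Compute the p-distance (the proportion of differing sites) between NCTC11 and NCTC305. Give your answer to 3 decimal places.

Mismatches occur at site 1 (A→C), site 7 (A→C), site 9 (C→G).
There are 3 differences over 17 sites, so p = 3/17 = 0.176.

0.176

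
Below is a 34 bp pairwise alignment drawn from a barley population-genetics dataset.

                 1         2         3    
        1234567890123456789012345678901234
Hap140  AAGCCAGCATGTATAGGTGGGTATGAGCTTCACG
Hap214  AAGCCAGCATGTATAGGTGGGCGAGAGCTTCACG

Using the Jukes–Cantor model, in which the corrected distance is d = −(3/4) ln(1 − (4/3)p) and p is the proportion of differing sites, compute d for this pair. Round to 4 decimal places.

The sequences differ at positions 22 (T/C), 23 (A/G), 24 (T/A).
p = 3/34 = 0.088235.
d = −0.75 · ln(1 − (4/3)·0.088235) = −0.75 · ln(0.882353) = −0.75 · (-0.125163) = 0.0939.

0.0939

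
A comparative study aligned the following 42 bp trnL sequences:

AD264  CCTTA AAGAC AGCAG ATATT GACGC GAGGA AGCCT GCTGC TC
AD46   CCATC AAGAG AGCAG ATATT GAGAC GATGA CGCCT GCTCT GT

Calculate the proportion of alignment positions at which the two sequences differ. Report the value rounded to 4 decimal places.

The sequences differ at positions 3 (T/A), 5 (A/C), 10 (C/G), 23 (C/G), 24 (G/A), 28 (G/T), 31 (A/C), 39 (G/C), 40 (C/T), 41 (T/G), 42 (C/T).
There are 11 differences over 42 sites, so p = 11/42 = 0.2619.

0.2619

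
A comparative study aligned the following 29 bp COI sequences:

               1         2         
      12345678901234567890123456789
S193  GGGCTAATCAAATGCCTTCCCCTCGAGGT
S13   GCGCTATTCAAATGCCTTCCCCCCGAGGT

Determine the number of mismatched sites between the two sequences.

Mismatches occur at site 2 (G→C), site 7 (A→T), site 23 (T→C).
That gives 3 mismatches out of 29 aligned sites, so the Hamming distance is 3.

3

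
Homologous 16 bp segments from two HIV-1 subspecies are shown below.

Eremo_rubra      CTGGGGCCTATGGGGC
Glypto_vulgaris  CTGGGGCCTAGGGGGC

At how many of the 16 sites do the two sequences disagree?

1

The sequences differ at position 11 (T/G).
That gives 1 mismatch out of 16 aligned sites, so the Hamming distance is 1.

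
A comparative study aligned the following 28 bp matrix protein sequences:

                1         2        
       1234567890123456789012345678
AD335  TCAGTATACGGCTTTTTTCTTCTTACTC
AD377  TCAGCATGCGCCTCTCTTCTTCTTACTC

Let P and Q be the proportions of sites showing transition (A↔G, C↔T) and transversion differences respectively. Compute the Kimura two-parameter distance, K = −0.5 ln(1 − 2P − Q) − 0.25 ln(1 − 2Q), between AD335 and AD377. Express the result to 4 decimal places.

Mismatches occur at site 5 (T↔C, transition), site 8 (A↔G, transition), site 11 (G↔C, transversion), site 14 (T↔C, transition), site 16 (T↔C, transition).
Of the 5 differences, 4 transitions and 1 transversion over 28 sites: P = 4/28 = 0.142857, Q = 1/28 = 0.035714.
d = −0.5·ln(0.678572) − 0.25·ln(0.928572) = −0.5·(-0.387765) − 0.25·(-0.074107) = 0.2124.

0.2124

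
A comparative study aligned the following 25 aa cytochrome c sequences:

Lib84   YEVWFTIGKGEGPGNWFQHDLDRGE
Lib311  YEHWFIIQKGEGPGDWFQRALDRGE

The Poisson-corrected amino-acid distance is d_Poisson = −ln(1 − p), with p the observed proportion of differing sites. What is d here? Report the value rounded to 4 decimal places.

Mismatches occur at site 3 (V→H), site 6 (T→I), site 8 (G→Q), site 15 (N→D), site 19 (H→R), site 20 (D→A).
p = 6/25 = 0.240000.
d = −ln(1 − 0.240000) = −ln(0.760000) = 0.2744.

0.2744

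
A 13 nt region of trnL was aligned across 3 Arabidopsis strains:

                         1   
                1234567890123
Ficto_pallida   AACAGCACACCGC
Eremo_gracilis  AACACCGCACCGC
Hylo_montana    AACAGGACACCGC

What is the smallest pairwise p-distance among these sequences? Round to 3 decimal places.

0.077

Pairwise Hamming distances:
  Ficto_pallida vs Eremo_gracilis: 2
  Ficto_pallida vs Hylo_montana: 1
  Eremo_gracilis vs Hylo_montana: 3
The smallest is 1 mismatch, between Ficto_pallida and Hylo_montana; p = 1/13 = 0.077.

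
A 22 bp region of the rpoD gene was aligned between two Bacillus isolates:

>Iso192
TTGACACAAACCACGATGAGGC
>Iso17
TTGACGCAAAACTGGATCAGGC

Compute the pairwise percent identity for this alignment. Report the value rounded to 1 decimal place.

The sequences differ at positions 6 (A/G), 11 (C/A), 13 (A/T), 14 (C/G), 18 (G/C).
17 of the 22 sites match, so the percent identity is 17/22 × 100 = 77.3%.

77.3%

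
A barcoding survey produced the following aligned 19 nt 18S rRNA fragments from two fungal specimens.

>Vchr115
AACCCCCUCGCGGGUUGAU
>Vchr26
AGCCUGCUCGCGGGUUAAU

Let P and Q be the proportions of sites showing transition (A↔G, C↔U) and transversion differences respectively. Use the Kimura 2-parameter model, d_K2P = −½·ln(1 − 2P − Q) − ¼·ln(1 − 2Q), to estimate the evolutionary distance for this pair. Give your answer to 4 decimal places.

Differing sites — 2:A/G (Ti); 5:C/U (Ti); 6:C/G (Tv); 17:G/A (Ti).
Of the 4 differences, 3 transitions and 1 transversion over 19 sites: P = 3/19 = 0.157895, Q = 1/19 = 0.052632.
d = −0.5·ln(0.631578) − 0.25·ln(0.894736) = −0.5·(-0.459534) − 0.25·(-0.111227) = 0.2576.

0.2576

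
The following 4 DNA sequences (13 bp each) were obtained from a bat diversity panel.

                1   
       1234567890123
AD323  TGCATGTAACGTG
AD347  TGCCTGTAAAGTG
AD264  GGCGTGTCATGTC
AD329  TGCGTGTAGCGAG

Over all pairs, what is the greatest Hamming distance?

Pairwise Hamming distances:
  AD323 vs AD347: 2
  AD323 vs AD264: 5
  AD323 vs AD329: 3
  AD347 vs AD264: 5
  AD347 vs AD329: 4
  AD264 vs AD329: 6
The largest is 6, between AD264 and AD329.

6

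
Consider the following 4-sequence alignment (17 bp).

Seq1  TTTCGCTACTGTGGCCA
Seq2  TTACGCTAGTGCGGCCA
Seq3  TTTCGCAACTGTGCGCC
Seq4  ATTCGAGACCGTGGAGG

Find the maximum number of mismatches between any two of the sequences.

10

Pairwise Hamming distances:
  Seq1 vs Seq2: 3
  Seq1 vs Seq3: 4
  Seq1 vs Seq4: 7
  Seq2 vs Seq3: 7
  Seq2 vs Seq4: 10
  Seq3 vs Seq4: 8
The largest is 10, between Seq2 and Seq4.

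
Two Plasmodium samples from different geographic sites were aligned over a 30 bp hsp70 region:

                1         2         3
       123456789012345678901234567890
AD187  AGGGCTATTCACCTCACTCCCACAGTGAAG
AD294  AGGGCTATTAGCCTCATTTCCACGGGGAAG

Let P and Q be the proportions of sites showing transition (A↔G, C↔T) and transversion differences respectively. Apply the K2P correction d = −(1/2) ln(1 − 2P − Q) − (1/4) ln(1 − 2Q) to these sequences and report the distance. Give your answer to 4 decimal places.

0.2385

The sequences differ at positions 10 (C/A, transversion), 11 (A/G, transition), 17 (C/T, transition), 19 (C/T, transition), 24 (A/G, transition), 26 (T/G, transversion).
Of the 6 differences, 4 transitions and 2 transversions over 30 sites: P = 4/30 = 0.133333, Q = 2/30 = 0.066667.
d = −0.5·ln(0.666667) − 0.25·ln(0.866666) = −0.5·(-0.405465) − 0.25·(-0.143102) = 0.2385.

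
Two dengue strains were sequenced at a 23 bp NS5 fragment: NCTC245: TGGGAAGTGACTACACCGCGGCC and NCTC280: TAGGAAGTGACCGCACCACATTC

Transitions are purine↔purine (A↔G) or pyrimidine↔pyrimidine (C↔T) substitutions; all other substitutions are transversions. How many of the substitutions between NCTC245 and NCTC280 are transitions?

6

The sequences differ at positions 2 (G/A, transition), 12 (T/C, transition), 13 (A/G, transition), 18 (G/A, transition), 20 (G/A, transition), 21 (G/T, transversion), 22 (C/T, transition).
Of the 7 differences, 6 transitions and 1 transversion, so the answer is 6.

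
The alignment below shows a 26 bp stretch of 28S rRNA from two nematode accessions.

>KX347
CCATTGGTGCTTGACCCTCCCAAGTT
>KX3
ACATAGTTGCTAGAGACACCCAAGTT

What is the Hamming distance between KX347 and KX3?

7

Differing sites — 1:C/A; 5:T/A; 7:G/T; 12:T/A; 15:C/G; 16:C/A; 18:T/A.
That gives 7 mismatches out of 26 aligned sites, so the Hamming distance is 7.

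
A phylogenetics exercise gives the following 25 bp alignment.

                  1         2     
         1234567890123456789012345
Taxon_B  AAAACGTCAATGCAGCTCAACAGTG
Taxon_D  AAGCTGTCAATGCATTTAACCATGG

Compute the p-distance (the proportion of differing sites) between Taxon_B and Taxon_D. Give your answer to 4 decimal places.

0.3600

The sequences differ at positions 3 (A/G), 4 (A/C), 5 (C/T), 15 (G/T), 16 (C/T), 18 (C/A), 20 (A/C), 23 (G/T), 24 (T/G).
There are 9 differences over 25 sites, so p = 9/25 = 0.3600.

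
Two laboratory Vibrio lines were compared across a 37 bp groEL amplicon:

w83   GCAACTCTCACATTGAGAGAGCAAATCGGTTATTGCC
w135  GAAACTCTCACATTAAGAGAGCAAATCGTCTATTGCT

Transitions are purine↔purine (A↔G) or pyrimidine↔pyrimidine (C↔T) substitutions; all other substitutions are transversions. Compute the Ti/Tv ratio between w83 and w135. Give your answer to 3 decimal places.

1.500

Differing sites — 2:C/A (Tv); 15:G/A (Ti); 29:G/T (Tv); 30:T/C (Ti); 37:C/T (Ti).
Of the 5 differences, 3 transitions and 2 transversions, so Ti/Tv = 3/2 = 1.500.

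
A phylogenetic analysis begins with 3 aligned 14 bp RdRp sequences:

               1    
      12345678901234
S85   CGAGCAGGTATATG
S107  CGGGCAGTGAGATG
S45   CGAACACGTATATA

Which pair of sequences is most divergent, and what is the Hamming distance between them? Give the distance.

7

Pairwise Hamming distances:
  S85 vs S107: 4
  S85 vs S45: 3
  S107 vs S45: 7
The largest is 7, between S107 and S45.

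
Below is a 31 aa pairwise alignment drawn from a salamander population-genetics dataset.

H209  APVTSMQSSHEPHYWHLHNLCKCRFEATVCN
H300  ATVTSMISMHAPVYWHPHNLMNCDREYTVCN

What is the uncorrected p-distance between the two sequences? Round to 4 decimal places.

The sequences differ at positions 2 (P/T), 7 (Q/I), 9 (S/M), 11 (E/A), 13 (H/V), 17 (L/P), 21 (C/M), 22 (K/N), 24 (R/D), 25 (F/R), 27 (A/Y).
There are 11 differences over 31 sites, so p = 11/31 = 0.3548.

0.3548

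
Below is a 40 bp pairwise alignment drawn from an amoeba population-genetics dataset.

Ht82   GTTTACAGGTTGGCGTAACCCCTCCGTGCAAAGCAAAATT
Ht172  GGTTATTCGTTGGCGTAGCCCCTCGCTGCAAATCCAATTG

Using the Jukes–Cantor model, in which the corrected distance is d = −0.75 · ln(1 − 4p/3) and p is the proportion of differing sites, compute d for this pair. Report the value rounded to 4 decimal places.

Differing sites — 2:T/G; 6:C/T; 7:A/T; 8:G/C; 18:A/G; 25:C/G; 26:G/C; 33:G/T; 35:A/C; 38:A/T; 40:T/G.
p = 11/40 = 0.275000.
d = −0.75 · ln(1 − (4/3)·0.275000) = −0.75 · ln(0.633333) = −0.75 · (-0.456759) = 0.3426.

0.3426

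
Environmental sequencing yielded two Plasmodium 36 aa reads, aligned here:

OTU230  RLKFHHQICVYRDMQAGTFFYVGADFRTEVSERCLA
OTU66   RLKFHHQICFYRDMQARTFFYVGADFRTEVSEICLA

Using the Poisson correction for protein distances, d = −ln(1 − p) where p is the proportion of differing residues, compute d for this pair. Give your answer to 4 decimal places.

Differing sites — 10:V/F; 17:G/R; 33:R/I.
p = 3/36 = 0.083333.
d = −ln(1 − 0.083333) = −ln(0.916667) = 0.0870.

0.0870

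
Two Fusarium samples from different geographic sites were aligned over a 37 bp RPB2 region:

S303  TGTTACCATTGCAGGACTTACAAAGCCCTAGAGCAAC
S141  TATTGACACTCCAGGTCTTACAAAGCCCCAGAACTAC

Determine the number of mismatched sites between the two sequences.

Mismatches occur at site 2 (G/A), site 5 (A/G), site 6 (C/A), site 9 (T/C), site 11 (G/C), site 16 (A/T), site 29 (T/C), site 33 (G/A), site 35 (A/T).
That gives 9 mismatches out of 37 aligned sites, so the Hamming distance is 9.

9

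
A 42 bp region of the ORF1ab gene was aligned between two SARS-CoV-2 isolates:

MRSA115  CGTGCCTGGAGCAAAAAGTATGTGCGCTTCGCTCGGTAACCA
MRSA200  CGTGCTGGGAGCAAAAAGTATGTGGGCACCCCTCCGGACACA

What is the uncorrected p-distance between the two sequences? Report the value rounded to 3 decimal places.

The sequences differ at positions 6 (C/T), 7 (T/G), 25 (C/G), 28 (T/A), 29 (T/C), 31 (G/C), 35 (G/C), 37 (T/G), 39 (A/C), 40 (C/A).
There are 10 differences over 42 sites, so p = 10/42 = 0.238.

0.238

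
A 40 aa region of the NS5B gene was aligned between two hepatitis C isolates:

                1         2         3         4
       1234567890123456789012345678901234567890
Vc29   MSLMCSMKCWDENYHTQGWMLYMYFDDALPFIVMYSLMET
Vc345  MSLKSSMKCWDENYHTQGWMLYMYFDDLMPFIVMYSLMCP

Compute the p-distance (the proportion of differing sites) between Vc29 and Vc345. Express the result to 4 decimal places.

The sequences differ at positions 4 (M/K), 5 (C/S), 28 (A/L), 29 (L/M), 39 (E/C), 40 (T/P).
There are 6 differences over 40 sites, so p = 6/40 = 0.1500.

0.1500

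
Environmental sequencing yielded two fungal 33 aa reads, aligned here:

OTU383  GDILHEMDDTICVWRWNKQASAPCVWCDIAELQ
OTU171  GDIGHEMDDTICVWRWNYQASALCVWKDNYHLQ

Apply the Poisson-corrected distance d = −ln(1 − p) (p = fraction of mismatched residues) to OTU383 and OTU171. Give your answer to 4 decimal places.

The sequences differ at positions 4 (L/G), 18 (K/Y), 23 (P/L), 27 (C/K), 29 (I/N), 30 (A/Y), 31 (E/H).
p = 7/33 = 0.212121.
d = −ln(1 − 0.212121) = −ln(0.787879) = 0.2384.

0.2384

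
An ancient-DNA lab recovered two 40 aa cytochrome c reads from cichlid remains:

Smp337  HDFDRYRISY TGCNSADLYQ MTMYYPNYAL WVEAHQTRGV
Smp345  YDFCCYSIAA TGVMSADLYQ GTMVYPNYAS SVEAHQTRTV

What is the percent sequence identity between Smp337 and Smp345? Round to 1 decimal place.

Mismatches occur at site 1 (H↔Y), site 4 (D↔C), site 5 (R↔C), site 7 (R↔S), site 9 (S↔A), site 10 (Y↔A), site 13 (C↔V), site 14 (N↔M), site 21 (M↔G), site 24 (Y↔V), site 30 (L↔S), site 31 (W↔S), site 39 (G↔T).
27 of the 40 sites match, so the percent identity is 27/40 × 100 = 67.5%.

67.5%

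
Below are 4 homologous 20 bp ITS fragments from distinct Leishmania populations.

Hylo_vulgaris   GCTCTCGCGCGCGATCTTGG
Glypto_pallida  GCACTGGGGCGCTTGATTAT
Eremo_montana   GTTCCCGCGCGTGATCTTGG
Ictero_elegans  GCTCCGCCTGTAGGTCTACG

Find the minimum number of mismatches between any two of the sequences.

Pairwise Hamming distances:
  Hylo_vulgaris vs Glypto_pallida: 9
  Hylo_vulgaris vs Eremo_montana: 3
  Hylo_vulgaris vs Ictero_elegans: 10
  Glypto_pallida vs Eremo_montana: 12
  Glypto_pallida vs Ictero_elegans: 15
  Eremo_montana vs Ictero_elegans: 10
The smallest is 3, between Hylo_vulgaris and Eremo_montana.

3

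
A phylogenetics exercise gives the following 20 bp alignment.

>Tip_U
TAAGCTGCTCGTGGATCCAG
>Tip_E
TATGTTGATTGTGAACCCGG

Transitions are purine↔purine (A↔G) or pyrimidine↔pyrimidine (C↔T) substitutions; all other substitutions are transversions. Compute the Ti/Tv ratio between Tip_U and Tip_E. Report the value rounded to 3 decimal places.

Differing sites — 3:A/T (Tv); 5:C/T (Ti); 8:C/A (Tv); 10:C/T (Ti); 14:G/A (Ti); 16:T/C (Ti); 19:A/G (Ti).
Of the 7 differences, 5 transitions and 2 transversions, so Ti/Tv = 5/2 = 2.500.

2.500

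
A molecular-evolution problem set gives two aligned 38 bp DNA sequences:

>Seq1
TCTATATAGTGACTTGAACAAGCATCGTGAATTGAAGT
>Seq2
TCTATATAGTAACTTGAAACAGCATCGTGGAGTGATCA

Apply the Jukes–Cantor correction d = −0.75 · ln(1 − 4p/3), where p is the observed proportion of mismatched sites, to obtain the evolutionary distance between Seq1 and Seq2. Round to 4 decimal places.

The sequences differ at positions 11 (G/A), 19 (C/A), 20 (A/C), 30 (A/G), 32 (T/G), 36 (A/T), 37 (G/C), 38 (T/A).
p = 8/38 = 0.210526.
d = −0.75 · ln(1 − (4/3)·0.210526) = −0.75 · ln(0.719299) = −0.75 · (-0.329478) = 0.2471.

0.2471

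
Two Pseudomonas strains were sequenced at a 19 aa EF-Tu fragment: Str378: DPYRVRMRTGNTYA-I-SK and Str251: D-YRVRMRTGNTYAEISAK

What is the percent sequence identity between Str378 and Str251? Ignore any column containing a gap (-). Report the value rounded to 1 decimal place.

93.8%

Excluding the 3 gap columns leaves 16 comparable sites.
The sequences differ at position 18 (S/A).
15 of the 16 comparable sites match, so the percent identity is 15/16 × 100 = 93.8%.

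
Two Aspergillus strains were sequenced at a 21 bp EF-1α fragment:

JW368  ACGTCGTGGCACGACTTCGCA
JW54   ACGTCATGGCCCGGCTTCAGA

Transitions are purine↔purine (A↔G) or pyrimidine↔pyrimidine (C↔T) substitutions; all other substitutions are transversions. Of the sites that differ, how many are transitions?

3

Mismatches occur at site 6 (G↔A, transition), site 11 (A↔C, transversion), site 14 (A↔G, transition), site 19 (G↔A, transition), site 20 (C↔G, transversion).
Of the 5 differences, 3 transitions and 2 transversions, so the answer is 3.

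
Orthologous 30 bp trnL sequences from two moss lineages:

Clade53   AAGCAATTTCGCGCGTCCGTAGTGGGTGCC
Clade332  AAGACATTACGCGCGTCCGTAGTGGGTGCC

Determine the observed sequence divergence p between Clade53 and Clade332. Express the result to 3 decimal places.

The sequences differ at positions 4 (C/A), 5 (A/C), 9 (T/A).
There are 3 differences over 30 sites, so p = 3/30 = 0.100.

0.100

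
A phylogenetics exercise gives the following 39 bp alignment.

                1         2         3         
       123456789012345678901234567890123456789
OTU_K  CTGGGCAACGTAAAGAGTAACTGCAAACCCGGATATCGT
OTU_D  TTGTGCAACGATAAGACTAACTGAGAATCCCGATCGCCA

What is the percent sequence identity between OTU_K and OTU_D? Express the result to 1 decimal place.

66.7%

Mismatches occur at site 1 (C/T), site 4 (G/T), site 11 (T/A), site 12 (A/T), site 17 (G/C), site 24 (C/A), site 25 (A/G), site 28 (C/T), site 31 (G/C), site 35 (A/C), site 36 (T/G), site 38 (G/C), site 39 (T/A).
26 of the 39 sites match, so the percent identity is 26/39 × 100 = 66.7%.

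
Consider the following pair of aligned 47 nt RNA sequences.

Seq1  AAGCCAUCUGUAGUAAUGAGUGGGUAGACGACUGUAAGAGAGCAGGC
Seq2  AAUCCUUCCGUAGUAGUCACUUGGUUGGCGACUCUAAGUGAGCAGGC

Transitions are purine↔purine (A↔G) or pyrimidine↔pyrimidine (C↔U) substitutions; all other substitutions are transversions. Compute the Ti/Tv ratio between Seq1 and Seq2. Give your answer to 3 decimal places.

The sequences differ at positions 3 (G/U, transversion), 6 (A/U, transversion), 9 (U/C, transition), 16 (A/G, transition), 18 (G/C, transversion), 20 (G/C, transversion), 22 (G/U, transversion), 26 (A/U, transversion), 28 (A/G, transition), 34 (G/C, transversion), 39 (A/U, transversion).
Of the 11 differences, 3 transitions and 8 transversions, so Ti/Tv = 3/8 = 0.375.

0.375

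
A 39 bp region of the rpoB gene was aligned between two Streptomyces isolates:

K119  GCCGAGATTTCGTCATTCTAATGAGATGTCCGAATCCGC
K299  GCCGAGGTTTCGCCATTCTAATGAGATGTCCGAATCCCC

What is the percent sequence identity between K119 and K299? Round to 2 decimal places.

Mismatches occur at site 7 (A→G), site 13 (T→C), site 38 (G→C).
36 of the 39 sites match, so the percent identity is 36/39 × 100 = 92.31%.

92.31%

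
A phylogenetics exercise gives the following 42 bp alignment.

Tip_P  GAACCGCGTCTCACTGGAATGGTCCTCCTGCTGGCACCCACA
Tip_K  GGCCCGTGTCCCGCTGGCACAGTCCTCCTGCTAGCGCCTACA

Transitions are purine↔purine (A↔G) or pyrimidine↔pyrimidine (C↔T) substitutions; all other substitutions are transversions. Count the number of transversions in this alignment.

The sequences differ at positions 2 (A/G, transition), 3 (A/C, transversion), 7 (C/T, transition), 11 (T/C, transition), 13 (A/G, transition), 18 (A/C, transversion), 20 (T/C, transition), 21 (G/A, transition), 33 (G/A, transition), 36 (A/G, transition), 39 (C/T, transition).
Of the 11 differences, 9 transitions and 2 transversions, so the answer is 2.

2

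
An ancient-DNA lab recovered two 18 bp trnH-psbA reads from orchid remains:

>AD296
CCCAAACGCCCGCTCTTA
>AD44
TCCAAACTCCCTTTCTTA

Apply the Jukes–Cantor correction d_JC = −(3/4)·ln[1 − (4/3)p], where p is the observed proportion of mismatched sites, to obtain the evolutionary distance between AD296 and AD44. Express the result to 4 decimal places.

The sequences differ at positions 1 (C/T), 8 (G/T), 12 (G/T), 13 (C/T).
p = 4/18 = 0.222222.
d = −0.75 · ln(1 − (4/3)·0.222222) = −0.75 · ln(0.703704) = −0.75 · (-0.351397) = 0.2635.

0.2635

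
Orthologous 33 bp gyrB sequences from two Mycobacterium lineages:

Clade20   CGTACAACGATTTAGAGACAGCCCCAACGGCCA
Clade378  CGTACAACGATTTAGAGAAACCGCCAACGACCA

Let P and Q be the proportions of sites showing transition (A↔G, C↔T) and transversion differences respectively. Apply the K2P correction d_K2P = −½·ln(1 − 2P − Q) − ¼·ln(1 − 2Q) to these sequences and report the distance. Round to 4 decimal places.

Differing sites — 19:C/A (Tv); 21:G/C (Tv); 23:C/G (Tv); 30:G/A (Ti).
Of the 4 differences, 1 transition and 3 transversions over 33 sites: P = 1/33 = 0.030303, Q = 3/33 = 0.090909.
d = −0.5·ln(0.848485) − 0.25·ln(0.818182) = −0.5·(-0.164303) − 0.25·(-0.200670) = 0.1323.

0.1323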